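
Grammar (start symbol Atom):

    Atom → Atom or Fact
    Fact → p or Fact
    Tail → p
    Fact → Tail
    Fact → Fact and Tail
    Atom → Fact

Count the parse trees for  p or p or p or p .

8

Parse trees for p or p or p or p:
  [Atom [Atom [Fact [Tail p]]] or [Fact p or [Fact p or [Fact [Tail p]]]]]
  [Atom [Atom [Atom [Fact [Tail p]]] or [Fact [Tail p]]] or [Fact p or [Fact [Tail p]]]]
  [Atom [Atom [Fact p or [Fact [Tail p]]]] or [Fact p or [Fact [Tail p]]]]
  [Atom [Atom [Atom [Fact [Tail p]]] or [Fact p or [Fact [Tail p]]]] or [Fact [Tail p]]]
  [Atom [Atom [Atom [Atom [Fact [Tail p]]] or [Fact [Tail p]]] or [Fact [Tail p]]] or [Fact [Tail p]]]
  [Atom [Atom [Atom [Fact p or [Fact [Tail p]]]] or [Fact [Tail p]]] or [Fact [Tail p]]]
  [Atom [Atom [Fact p or [Fact p or [Fact [Tail p]]]]] or [Fact [Tail p]]]
  [Atom [Fact p or [Fact p or [Fact p or [Fact [Tail p]]]]]]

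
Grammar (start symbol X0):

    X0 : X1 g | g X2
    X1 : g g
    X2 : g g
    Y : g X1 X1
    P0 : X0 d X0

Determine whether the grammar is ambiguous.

Witness: g g g

Derivation 1: X0 ⇒ X1 g ⇒ g g g
Derivation 2: X0 ⇒ g X2 ⇒ g g g

Two distinct leftmost derivations for the same string.

Ambiguous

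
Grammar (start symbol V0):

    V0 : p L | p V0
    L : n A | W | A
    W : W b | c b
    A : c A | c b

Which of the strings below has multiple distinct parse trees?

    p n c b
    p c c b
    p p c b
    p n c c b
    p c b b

p n c b: 1 tree
p c c b: 1 tree
p p c b: 2 trees
p n c c b: 1 tree
p c b b: 1 tree

p p c b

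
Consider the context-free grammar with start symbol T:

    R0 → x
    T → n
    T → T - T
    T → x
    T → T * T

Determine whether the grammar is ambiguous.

Ambiguous

Witness: n * n * n

Derivation 1: T ⇒ T * T ⇒ n * T ⇒ n * T * T ⇒ n * n * T ⇒ n * n * n
Derivation 2: T ⇒ T * T ⇒ T * T * T ⇒ n * T * T ⇒ n * n * T ⇒ n * n * n

Two distinct leftmost derivations for the same string.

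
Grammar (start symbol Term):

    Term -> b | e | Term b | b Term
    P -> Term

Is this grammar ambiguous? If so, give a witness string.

Witness: b b

Derivation 1: Term ⇒ Term b ⇒ b b
Derivation 2: Term ⇒ b Term ⇒ b b

Two distinct leftmost derivations for the same string.

Ambiguous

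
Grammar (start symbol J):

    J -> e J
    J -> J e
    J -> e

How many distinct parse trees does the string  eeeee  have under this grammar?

16

Parse trees for eeeee (showing first 6 of 16):
  [J e [J e [J e [J e [J e]]]]]
  [J e [J e [J e [J [J e] e]]]]
  [J e [J e [J [J e [J e]] e]]]
  [J e [J e [J [J [J e] e] e]]]
  [J e [J [J e [J e [J e]]] e]]
  [J e [J [J e [J [J e] e]] e]]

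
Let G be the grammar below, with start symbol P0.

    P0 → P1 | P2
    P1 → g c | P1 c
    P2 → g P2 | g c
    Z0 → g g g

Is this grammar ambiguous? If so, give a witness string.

Witness: g c

Derivation 1: P0 ⇒ P1 ⇒ g c
Derivation 2: P0 ⇒ P2 ⇒ g c

Two distinct leftmost derivations for the same string.

Ambiguous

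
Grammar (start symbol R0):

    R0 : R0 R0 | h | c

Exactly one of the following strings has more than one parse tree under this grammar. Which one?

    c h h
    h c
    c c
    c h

c h h

c h h: 2 trees
h c: 1 tree
c c: 1 tree
c h: 1 tree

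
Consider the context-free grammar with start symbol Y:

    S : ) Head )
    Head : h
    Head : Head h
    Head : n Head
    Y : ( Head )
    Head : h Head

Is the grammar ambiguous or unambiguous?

Witness: ( h h )

Derivation 1: Y ⇒ ( Head ) ⇒ ( Head h ) ⇒ ( h h )
Derivation 2: Y ⇒ ( Head ) ⇒ ( h Head ) ⇒ ( h h )

Two distinct leftmost derivations for the same string.

Ambiguous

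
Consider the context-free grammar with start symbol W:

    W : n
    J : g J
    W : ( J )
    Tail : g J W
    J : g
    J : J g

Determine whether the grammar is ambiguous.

Witness: ( g g )

Derivation 1: W ⇒ ( J ) ⇒ ( g J ) ⇒ ( g g )
Derivation 2: W ⇒ ( J ) ⇒ ( J g ) ⇒ ( g g )

Two distinct leftmost derivations for the same string.

Ambiguous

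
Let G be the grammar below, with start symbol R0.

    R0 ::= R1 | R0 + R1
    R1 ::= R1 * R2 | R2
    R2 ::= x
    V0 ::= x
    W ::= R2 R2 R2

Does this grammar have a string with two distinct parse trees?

Only R0, R1, R2 are reachable from R0; ignoring the rest: This is a standard precedence ladder (R0 over R1 over R2), with each level left-recursive on its own operator ('+' at R0, '*' at R1). That structure is LR(1), hence unambiguous.

Unambiguous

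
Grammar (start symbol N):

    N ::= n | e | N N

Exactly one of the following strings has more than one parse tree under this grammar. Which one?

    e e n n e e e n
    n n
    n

e e n n e e e n

e e n n e e e n: 429 trees
n n: 1 tree
n: 1 tree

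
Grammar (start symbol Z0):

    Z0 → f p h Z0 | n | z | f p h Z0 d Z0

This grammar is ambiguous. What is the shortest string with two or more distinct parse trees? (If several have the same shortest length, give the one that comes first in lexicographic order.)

f p h f p h n d n

length 1: no string has ≥2 trees
length 4: no string has ≥2 trees
length 6: no string has ≥2 trees
length 7: no string has ≥2 trees
length 9: f p h f p h n d n has 2 parse trees

Two derivations of f p h f p h n d n:
  Z0 ⇒ f p h Z0 ⇒ f p h f p h Z0 d Z0 ⇒ f p h f p h n d Z0 ⇒ f p h f p h n d n
  Z0 ⇒ f p h Z0 d Z0 ⇒ f p h f p h Z0 d Z0 ⇒ f p h f p h n d Z0 ⇒ f p h f p h n d n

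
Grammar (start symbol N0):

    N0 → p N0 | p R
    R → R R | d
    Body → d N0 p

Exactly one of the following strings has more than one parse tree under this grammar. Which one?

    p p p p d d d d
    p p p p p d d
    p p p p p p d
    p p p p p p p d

p p p p d d d d

p p p p d d d d: 5 trees
p p p p p d d: 1 tree
p p p p p p d: 1 tree
p p p p p p p d: 1 tree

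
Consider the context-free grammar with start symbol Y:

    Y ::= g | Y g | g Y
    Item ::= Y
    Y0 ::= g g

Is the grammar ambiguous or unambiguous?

Witness: g g

Derivation 1: Y ⇒ Y g ⇒ g g
Derivation 2: Y ⇒ g Y ⇒ g g

Two distinct leftmost derivations for the same string.

Ambiguous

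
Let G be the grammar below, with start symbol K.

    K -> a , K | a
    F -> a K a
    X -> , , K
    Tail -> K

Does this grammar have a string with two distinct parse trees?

Unambiguous

(F, X, Tail are unreachable from K, so their rules don't affect L(K).) Right-recursive list with a separator: after each atom, whether the separator follows determines the rule. One parse per string.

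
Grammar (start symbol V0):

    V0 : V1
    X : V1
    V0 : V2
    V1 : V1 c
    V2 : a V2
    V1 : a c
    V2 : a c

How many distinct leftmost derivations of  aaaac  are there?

Parse trees for aaaac:
  [V0 [V2 a [V2 a [V2 a [V2 a c]]]]]

1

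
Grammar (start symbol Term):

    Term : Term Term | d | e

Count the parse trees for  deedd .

Parse trees for deedd (showing first 6 of 14):
  [Term [Term d] [Term [Term e] [Term [Term e] [Term [Term d] [Term d]]]]]
  [Term [Term d] [Term [Term e] [Term [Term [Term e] [Term d]] [Term d]]]]
  [Term [Term d] [Term [Term [Term e] [Term e]] [Term [Term d] [Term d]]]]
  [Term [Term d] [Term [Term [Term e] [Term [Term e] [Term d]]] [Term d]]]
  [Term [Term d] [Term [Term [Term [Term e] [Term e]] [Term d]] [Term d]]]
  [Term [Term [Term d] [Term e]] [Term [Term e] [Term [Term d] [Term d]]]]

14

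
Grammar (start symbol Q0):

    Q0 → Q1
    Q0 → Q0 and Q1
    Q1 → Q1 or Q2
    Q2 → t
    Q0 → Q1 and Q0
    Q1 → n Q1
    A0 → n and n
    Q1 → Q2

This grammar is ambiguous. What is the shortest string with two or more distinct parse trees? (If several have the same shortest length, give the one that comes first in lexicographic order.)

t and t

length 1: no string has ≥2 trees
length 2: no string has ≥2 trees
length 3: t and t has 2 parse trees

Two derivations of t and t:
  Q0 ⇒ Q0 and Q1 ⇒ Q1 and Q1 ⇒ Q2 and Q1 ⇒ t and Q1 ⇒ t and Q2 ⇒ t and t
  Q0 ⇒ Q1 and Q0 ⇒ Q2 and Q0 ⇒ t and Q0 ⇒ t and Q1 ⇒ t and Q2 ⇒ t and t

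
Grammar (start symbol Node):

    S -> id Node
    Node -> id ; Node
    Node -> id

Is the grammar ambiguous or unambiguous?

Unambiguous

Only Node is reachable from Node; ignoring the rest: Right-recursive list with a separator: after each atom, whether the separator follows determines the rule. One parse per string.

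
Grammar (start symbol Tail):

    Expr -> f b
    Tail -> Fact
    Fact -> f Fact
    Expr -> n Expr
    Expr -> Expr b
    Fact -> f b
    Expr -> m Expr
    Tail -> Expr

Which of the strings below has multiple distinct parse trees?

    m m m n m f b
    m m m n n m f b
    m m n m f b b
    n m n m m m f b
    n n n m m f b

m m n m f b b

m m m n m f b: 1 tree
m m m n n m f b: 1 tree
m m n m f b b: 5 trees
n m n m m m f b: 1 tree
n n n m m f b: 1 tree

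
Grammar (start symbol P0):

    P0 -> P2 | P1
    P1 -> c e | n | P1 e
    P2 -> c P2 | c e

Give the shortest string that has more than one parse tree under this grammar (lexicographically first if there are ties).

length 1: no string has ≥2 trees
length 2: c e has 2 parse trees

Two derivations of c e:
  P0 ⇒ P2 ⇒ c e
  P0 ⇒ P1 ⇒ c e

c e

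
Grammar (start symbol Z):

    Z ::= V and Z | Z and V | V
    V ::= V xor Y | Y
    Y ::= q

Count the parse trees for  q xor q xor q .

1

Parse trees for q xor q xor q:
  [Z [V [V [V [Y q]] xor [Y q]] xor [Y q]]]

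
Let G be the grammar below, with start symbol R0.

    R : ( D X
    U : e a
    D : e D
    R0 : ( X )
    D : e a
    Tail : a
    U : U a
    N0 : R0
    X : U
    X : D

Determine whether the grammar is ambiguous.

Ambiguous

Witness: ( e a )

Derivation 1: R0 ⇒ ( X ) ⇒ ( U ) ⇒ ( e a )
Derivation 2: R0 ⇒ ( X ) ⇒ ( D ) ⇒ ( e a )

Two distinct leftmost derivations for the same string.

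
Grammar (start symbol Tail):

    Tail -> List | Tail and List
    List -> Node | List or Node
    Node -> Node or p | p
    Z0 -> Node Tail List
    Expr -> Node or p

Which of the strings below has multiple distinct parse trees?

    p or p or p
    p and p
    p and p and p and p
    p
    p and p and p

p or p or p

p or p or p: 4 trees
p and p: 1 tree
p and p and p and p: 1 tree
p: 1 tree
p and p and p: 1 tree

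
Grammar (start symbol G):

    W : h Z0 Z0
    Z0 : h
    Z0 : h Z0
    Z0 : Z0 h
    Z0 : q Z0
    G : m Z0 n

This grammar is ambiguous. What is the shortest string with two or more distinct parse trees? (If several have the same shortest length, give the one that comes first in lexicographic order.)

m h h n

length 3: no string has ≥2 trees
length 4: m h h n has 2 parse trees

Two derivations of m h h n:
  G ⇒ m Z0 n ⇒ m h Z0 n ⇒ m h h n
  G ⇒ m Z0 n ⇒ m Z0 h n ⇒ m h h n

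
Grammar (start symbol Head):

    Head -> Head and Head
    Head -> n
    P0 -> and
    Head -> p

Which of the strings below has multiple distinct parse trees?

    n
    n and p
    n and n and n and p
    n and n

n and n and n and p

n: 1 tree
n and p: 1 tree
n and n and n and p: 5 trees
n and n: 1 tree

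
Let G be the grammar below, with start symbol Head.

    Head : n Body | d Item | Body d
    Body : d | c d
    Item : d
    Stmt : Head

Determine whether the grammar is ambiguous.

Ambiguous

Witness: d d

Derivation 1: Head ⇒ d Item ⇒ d d
Derivation 2: Head ⇒ Body d ⇒ d d

Two distinct leftmost derivations for the same string.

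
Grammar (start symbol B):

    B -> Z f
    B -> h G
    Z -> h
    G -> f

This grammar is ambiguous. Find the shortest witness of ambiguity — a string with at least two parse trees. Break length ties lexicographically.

length 2: h f has 2 parse trees

Two derivations of h f:
  B ⇒ Z f ⇒ h f
  B ⇒ h G ⇒ h f

h f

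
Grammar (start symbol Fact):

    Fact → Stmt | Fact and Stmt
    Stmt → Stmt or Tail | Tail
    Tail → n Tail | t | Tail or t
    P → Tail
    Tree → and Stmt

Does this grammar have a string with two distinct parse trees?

Witness: t or t

Derivation 1: Fact ⇒ Stmt ⇒ Stmt or Tail ⇒ Tail or Tail ⇒ t or Tail ⇒ t or t
Derivation 2: Fact ⇒ Stmt ⇒ Tail ⇒ Tail or t ⇒ t or t

Two distinct leftmost derivations for the same string.

Ambiguous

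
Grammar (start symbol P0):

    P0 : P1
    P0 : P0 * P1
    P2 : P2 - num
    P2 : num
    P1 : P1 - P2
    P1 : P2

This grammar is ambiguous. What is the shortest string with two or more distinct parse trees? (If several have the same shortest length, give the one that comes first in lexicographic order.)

num - num

length 1: no string has ≥2 trees
length 3: num - num has 2 parse trees

Two derivations of num - num:
  P0 ⇒ P1 ⇒ P1 - P2 ⇒ P2 - P2 ⇒ num - P2 ⇒ num - num
  P0 ⇒ P1 ⇒ P2 ⇒ P2 - num ⇒ num - num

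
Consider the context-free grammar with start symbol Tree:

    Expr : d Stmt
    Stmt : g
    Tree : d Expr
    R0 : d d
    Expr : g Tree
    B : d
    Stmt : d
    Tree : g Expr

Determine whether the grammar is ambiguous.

(R0, B are unreachable from Tree, so their rules don't affect L(Tree).) The reachable rules are right-linear with at most one rule per (nonterminal, next-terminal) pair. Each input token forces the next rule, so parsing is deterministic.

Unambiguous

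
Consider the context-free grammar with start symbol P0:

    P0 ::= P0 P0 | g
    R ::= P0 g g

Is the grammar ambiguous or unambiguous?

Ambiguous

Witness: g g g

Derivation 1: P0 ⇒ P0 P0 ⇒ P0 P0 P0 ⇒ g P0 P0 ⇒ g g P0 ⇒ g g g
Derivation 2: P0 ⇒ P0 P0 ⇒ g P0 ⇒ g P0 P0 ⇒ g g P0 ⇒ g g g

Two distinct leftmost derivations for the same string.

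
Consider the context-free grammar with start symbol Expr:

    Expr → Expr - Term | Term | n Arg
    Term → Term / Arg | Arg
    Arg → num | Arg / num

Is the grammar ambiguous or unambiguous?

Witness: num / num

Derivation 1: Expr ⇒ Term ⇒ Term / Arg ⇒ Arg / Arg ⇒ num / Arg ⇒ num / num
Derivation 2: Expr ⇒ Term ⇒ Arg ⇒ Arg / num ⇒ num / num

Two distinct leftmost derivations for the same string.

Ambiguous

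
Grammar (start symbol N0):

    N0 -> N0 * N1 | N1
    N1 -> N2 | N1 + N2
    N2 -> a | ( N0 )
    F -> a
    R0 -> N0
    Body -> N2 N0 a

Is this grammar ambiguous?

Only N0, N1, N2 are reachable from N0; ignoring the rest: N0 → N0 * N1 | N1  ;  N1 → N1 + N2 | N2  — a left-associative chain with N2 at the bottom. Each string factors uniquely by precedence.

Unambiguous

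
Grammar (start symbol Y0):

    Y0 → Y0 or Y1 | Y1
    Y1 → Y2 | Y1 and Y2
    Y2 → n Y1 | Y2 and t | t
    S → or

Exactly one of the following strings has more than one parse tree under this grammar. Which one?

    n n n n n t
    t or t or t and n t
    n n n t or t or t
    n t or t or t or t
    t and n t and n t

n n n n n t: 1 tree
t or t or t and n t: 1 tree
n n n t or t or t: 1 tree
n t or t or t or t: 1 tree
t and n t and n t: 2 trees

t and n t and n t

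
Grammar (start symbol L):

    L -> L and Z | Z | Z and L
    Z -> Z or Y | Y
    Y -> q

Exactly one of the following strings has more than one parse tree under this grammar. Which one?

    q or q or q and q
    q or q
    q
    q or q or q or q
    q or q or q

q or q or q and q: 2 trees
q or q: 1 tree
q: 1 tree
q or q or q or q: 1 tree
q or q or q: 1 tree

q or q or q and q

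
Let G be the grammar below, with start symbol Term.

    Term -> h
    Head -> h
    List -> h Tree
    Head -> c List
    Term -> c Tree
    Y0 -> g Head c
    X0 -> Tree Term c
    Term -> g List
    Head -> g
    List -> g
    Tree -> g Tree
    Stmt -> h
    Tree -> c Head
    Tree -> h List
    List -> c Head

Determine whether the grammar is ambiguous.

Unambiguous

(Stmt, Y0, X0 are unreachable from Term, so their rules don't affect L(Term).) Each reachable nonterminal has at most one production per leading terminal, and all productions are right-linear; the derivation is determined token-by-token.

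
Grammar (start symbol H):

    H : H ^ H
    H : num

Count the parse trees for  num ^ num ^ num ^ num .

Parse trees for num ^ num ^ num ^ num:
  [H [H num] ^ [H [H num] ^ [H [H num] ^ [H num]]]]
  [H [H num] ^ [H [H [H num] ^ [H num]] ^ [H num]]]
  [H [H [H num] ^ [H num]] ^ [H [H num] ^ [H num]]]
  [H [H [H num] ^ [H [H num] ^ [H num]]] ^ [H num]]
  [H [H [H [H num] ^ [H num]] ^ [H num]] ^ [H num]]

5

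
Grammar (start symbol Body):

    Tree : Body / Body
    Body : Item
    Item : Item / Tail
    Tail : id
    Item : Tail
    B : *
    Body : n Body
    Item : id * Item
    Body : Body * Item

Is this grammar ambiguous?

Ambiguous

Witness: id * id

Derivation 1: Body ⇒ Item ⇒ id * Item ⇒ id * Tail ⇒ id * id
Derivation 2: Body ⇒ Body * Item ⇒ Item * Item ⇒ Tail * Item ⇒ id * Item ⇒ id * Tail ⇒ id * id

Two distinct leftmost derivations for the same string.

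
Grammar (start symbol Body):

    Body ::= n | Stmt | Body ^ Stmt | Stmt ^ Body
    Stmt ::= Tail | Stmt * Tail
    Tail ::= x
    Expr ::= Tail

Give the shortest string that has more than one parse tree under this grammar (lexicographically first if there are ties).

x ^ x

length 1: no string has ≥2 trees
length 3: x ^ x has 2 parse trees

Two derivations of x ^ x:
  Body ⇒ Body ^ Stmt ⇒ Stmt ^ Stmt ⇒ Tail ^ Stmt ⇒ x ^ Stmt ⇒ x ^ Tail ⇒ x ^ x
  Body ⇒ Stmt ^ Body ⇒ Tail ^ Body ⇒ x ^ Body ⇒ x ^ Stmt ⇒ x ^ Tail ⇒ x ^ x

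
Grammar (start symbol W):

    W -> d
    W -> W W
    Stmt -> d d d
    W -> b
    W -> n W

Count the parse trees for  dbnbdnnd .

23

Parse trees for dbnbdnnd (showing first 6 of 23):
  [W [W d] [W [W b] [W [W n [W b]] [W [W d] [W n [W n [W d]]]]]]]
  [W [W d] [W [W b] [W [W [W n [W b]] [W d]] [W n [W n [W d]]]]]]
  [W [W d] [W [W b] [W [W n [W [W b] [W d]]] [W n [W n [W d]]]]]]
  [W [W d] [W [W b] [W n [W [W b] [W [W d] [W n [W n [W d]]]]]]]]
  [W [W d] [W [W b] [W n [W [W [W b] [W d]] [W n [W n [W d]]]]]]]
  [W [W d] [W [W [W b] [W n [W b]]] [W [W d] [W n [W n [W d]]]]]]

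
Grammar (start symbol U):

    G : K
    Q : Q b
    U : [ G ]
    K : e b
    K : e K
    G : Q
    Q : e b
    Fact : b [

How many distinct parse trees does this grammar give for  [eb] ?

Parse trees for [eb]:
  [U [ [G [K e b]] ]]
  [U [ [G [Q e b]] ]]

2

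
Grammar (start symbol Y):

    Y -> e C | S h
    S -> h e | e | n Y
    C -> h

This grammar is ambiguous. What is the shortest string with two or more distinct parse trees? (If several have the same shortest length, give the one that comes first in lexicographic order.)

e h

length 2: e h has 2 parse trees

Two derivations of e h:
  Y ⇒ e C ⇒ e h
  Y ⇒ S h ⇒ e h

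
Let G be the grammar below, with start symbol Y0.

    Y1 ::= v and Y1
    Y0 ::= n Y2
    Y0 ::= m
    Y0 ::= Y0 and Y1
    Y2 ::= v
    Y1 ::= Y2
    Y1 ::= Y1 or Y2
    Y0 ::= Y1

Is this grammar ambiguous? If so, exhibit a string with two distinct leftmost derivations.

Ambiguous

Witness: v and v

Derivation 1: Y0 ⇒ Y0 and Y1 ⇒ Y1 and Y1 ⇒ Y2 and Y1 ⇒ v and Y1 ⇒ v and Y2 ⇒ v and v
Derivation 2: Y0 ⇒ Y1 ⇒ v and Y1 ⇒ v and Y2 ⇒ v and v

Two distinct leftmost derivations for the same string.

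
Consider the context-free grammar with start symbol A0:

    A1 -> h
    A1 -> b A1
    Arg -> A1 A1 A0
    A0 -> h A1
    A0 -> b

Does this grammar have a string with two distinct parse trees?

Unambiguous

(Arg is unreachable from A0, so its rules don't affect L(A0).) Each reachable nonterminal has at most one production per leading terminal, and all productions are right-linear; the derivation is determined token-by-token.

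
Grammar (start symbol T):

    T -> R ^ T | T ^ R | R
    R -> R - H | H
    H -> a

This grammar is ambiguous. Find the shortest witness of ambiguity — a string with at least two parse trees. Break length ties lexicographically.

a ^ a

length 1: no string has ≥2 trees
length 3: a ^ a has 2 parse trees

Two derivations of a ^ a:
  T ⇒ R ^ T ⇒ H ^ T ⇒ a ^ T ⇒ a ^ R ⇒ a ^ H ⇒ a ^ a
  T ⇒ T ^ R ⇒ R ^ R ⇒ H ^ R ⇒ a ^ R ⇒ a ^ H ⇒ a ^ a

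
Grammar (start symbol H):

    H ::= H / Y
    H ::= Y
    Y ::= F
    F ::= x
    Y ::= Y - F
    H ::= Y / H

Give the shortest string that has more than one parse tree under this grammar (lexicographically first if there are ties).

x / x

length 1: no string has ≥2 trees
length 3: x / x has 2 parse trees

Two derivations of x / x:
  H ⇒ H / Y ⇒ Y / Y ⇒ F / Y ⇒ x / Y ⇒ x / F ⇒ x / x
  H ⇒ Y / H ⇒ F / H ⇒ x / H ⇒ x / Y ⇒ x / F ⇒ x / x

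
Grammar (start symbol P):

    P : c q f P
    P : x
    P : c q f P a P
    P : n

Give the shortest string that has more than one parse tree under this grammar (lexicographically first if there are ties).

c q f c q f n a n

length 1: no string has ≥2 trees
length 4: no string has ≥2 trees
length 6: no string has ≥2 trees
length 7: no string has ≥2 trees
length 9: c q f c q f n a n has 2 parse trees

Two derivations of c q f c q f n a n:
  P ⇒ c q f P ⇒ c q f c q f P a P ⇒ c q f c q f n a P ⇒ c q f c q f n a n
  P ⇒ c q f P a P ⇒ c q f c q f P a P ⇒ c q f c q f n a P ⇒ c q f c q f n a n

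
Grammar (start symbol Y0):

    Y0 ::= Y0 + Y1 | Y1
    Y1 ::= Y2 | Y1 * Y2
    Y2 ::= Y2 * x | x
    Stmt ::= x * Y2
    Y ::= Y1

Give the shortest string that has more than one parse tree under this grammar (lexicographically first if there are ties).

length 1: no string has ≥2 trees
length 3: x * x has 2 parse trees

Two derivations of x * x:
  Y0 ⇒ Y1 ⇒ Y2 ⇒ Y2 * x ⇒ x * x
  Y0 ⇒ Y1 ⇒ Y1 * Y2 ⇒ Y2 * Y2 ⇒ x * Y2 ⇒ x * x

x * x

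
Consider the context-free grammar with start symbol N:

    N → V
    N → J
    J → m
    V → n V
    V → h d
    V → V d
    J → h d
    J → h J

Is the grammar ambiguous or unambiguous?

Witness: h d

Derivation 1: N ⇒ V ⇒ h d
Derivation 2: N ⇒ J ⇒ h d

Two distinct leftmost derivations for the same string.

Ambiguous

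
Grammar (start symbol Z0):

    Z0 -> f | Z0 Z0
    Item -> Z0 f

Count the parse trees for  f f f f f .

Parse trees for f f f f f (showing first 6 of 14):
  [Z0 [Z0 f] [Z0 [Z0 f] [Z0 [Z0 f] [Z0 [Z0 f] [Z0 f]]]]]
  [Z0 [Z0 f] [Z0 [Z0 f] [Z0 [Z0 [Z0 f] [Z0 f]] [Z0 f]]]]
  [Z0 [Z0 f] [Z0 [Z0 [Z0 f] [Z0 f]] [Z0 [Z0 f] [Z0 f]]]]
  [Z0 [Z0 f] [Z0 [Z0 [Z0 f] [Z0 [Z0 f] [Z0 f]]] [Z0 f]]]
  [Z0 [Z0 f] [Z0 [Z0 [Z0 [Z0 f] [Z0 f]] [Z0 f]] [Z0 f]]]
  [Z0 [Z0 [Z0 f] [Z0 f]] [Z0 [Z0 f] [Z0 [Z0 f] [Z0 f]]]]

14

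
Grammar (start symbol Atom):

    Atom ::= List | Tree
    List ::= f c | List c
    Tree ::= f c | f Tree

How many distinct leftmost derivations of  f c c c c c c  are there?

1

Parse trees for f c c c c c c:
  [Atom [List [List [List [List [List [List f c] c] c] c] c] c]]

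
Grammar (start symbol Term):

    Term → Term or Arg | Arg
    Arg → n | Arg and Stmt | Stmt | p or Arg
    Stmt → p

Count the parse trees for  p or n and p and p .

Parse trees for p or n and p and p:
  [Term [Term [Arg [Stmt p]]] or [Arg [Arg [Arg n] and [Stmt p]] and [Stmt p]]]
  [Term [Arg [Arg [Arg p or [Arg n]] and [Stmt p]] and [Stmt p]]]
  [Term [Arg [Arg p or [Arg [Arg n] and [Stmt p]]] and [Stmt p]]]
  [Term [Arg p or [Arg [Arg [Arg n] and [Stmt p]] and [Stmt p]]]]

4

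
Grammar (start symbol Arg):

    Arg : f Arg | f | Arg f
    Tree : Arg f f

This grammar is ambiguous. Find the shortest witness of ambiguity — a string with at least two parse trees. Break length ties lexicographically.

f f

length 1: no string has ≥2 trees
length 2: f f has 2 parse trees

Two derivations of f f:
  Arg ⇒ f Arg ⇒ f f
  Arg ⇒ Arg f ⇒ f f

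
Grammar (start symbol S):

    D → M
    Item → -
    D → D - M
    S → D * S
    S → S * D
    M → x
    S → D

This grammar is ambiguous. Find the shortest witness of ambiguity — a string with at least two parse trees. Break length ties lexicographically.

x * x

length 1: no string has ≥2 trees
length 3: x * x has 2 parse trees

Two derivations of x * x:
  S ⇒ D * S ⇒ M * S ⇒ x * S ⇒ x * D ⇒ x * M ⇒ x * x
  S ⇒ S * D ⇒ D * D ⇒ M * D ⇒ x * D ⇒ x * M ⇒ x * x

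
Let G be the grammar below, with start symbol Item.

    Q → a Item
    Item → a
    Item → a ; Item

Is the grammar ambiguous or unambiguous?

(Q is unreachable from Item, so its rules don't affect L(Item).) Right-recursive list with a separator: after each atom, whether the separator follows determines the rule. One parse per string.

Unambiguous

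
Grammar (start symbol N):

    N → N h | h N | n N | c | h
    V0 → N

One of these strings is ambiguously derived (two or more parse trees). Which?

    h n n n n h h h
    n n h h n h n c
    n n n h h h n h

h n n n n h h h

h n n n n h h h: 29 trees
n n h h n h n c: 1 tree
n n n h h h n h: 1 tree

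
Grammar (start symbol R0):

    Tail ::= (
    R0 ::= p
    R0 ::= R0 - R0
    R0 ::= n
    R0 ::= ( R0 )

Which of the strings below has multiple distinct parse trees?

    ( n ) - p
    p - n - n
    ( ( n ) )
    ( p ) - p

( n ) - p: 1 tree
p - n - n: 2 trees
( ( n ) ): 1 tree
( p ) - p: 1 tree

p - n - n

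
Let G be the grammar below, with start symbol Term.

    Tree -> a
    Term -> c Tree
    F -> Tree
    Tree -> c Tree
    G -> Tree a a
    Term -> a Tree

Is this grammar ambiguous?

Only Term, Tree are reachable from Term; ignoring the rest: The reachable rules are right-linear with at most one rule per (nonterminal, next-terminal) pair. Each input token forces the next rule, so parsing is deterministic.

Unambiguous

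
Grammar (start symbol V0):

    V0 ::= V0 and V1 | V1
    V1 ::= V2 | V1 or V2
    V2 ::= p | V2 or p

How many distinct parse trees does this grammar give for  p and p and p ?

1

Parse trees for p and p and p:
  [V0 [V0 [V0 [V1 [V2 p]]] and [V1 [V2 p]]] and [V1 [V2 p]]]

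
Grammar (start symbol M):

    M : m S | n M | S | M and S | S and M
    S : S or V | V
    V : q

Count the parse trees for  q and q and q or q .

Parse trees for q and q and q or q:
  [M [M [M [S [V q]]] and [S [V q]]] and [S [S [V q]] or [V q]]]
  [M [M [S [V q]] and [M [S [V q]]]] and [S [S [V q]] or [V q]]]
  [M [S [V q]] and [M [M [S [V q]]] and [S [S [V q]] or [V q]]]]
  [M [S [V q]] and [M [S [V q]] and [M [S [S [V q]] or [V q]]]]]

4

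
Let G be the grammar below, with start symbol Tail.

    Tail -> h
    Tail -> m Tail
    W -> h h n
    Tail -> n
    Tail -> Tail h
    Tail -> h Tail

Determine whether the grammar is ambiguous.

Ambiguous

Witness: h h

Derivation 1: Tail ⇒ Tail h ⇒ h h
Derivation 2: Tail ⇒ h Tail ⇒ h h

Two distinct leftmost derivations for the same string.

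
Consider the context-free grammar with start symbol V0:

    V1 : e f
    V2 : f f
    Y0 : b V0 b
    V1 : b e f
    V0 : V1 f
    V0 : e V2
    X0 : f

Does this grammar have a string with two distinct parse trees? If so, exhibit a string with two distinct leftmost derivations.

Witness: e f f

Derivation 1: V0 ⇒ V1 f ⇒ e f f
Derivation 2: V0 ⇒ e V2 ⇒ e f f

Two distinct leftmost derivations for the same string.

Ambiguous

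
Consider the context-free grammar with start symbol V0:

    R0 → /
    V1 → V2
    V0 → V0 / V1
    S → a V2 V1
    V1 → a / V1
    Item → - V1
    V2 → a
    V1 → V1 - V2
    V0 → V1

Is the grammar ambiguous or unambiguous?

Ambiguous

Witness: a / a

Derivation 1: V0 ⇒ V0 / V1 ⇒ V1 / V1 ⇒ V2 / V1 ⇒ a / V1 ⇒ a / V2 ⇒ a / a
Derivation 2: V0 ⇒ V1 ⇒ a / V1 ⇒ a / V2 ⇒ a / a

Two distinct leftmost derivations for the same string.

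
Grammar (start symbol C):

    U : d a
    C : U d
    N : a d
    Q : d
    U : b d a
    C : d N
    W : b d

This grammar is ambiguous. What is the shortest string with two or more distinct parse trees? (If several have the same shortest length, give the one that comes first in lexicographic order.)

d a d

length 3: d a d has 2 parse trees

Two derivations of d a d:
  C ⇒ U d ⇒ d a d
  C ⇒ d N ⇒ d a d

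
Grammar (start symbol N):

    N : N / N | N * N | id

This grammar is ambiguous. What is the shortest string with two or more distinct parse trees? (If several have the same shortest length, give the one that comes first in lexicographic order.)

length 1: no string has ≥2 trees
length 3: no string has ≥2 trees
length 5: id * id * id has 2 parse trees

Two derivations of id * id * id:
  N ⇒ N * N ⇒ N * N * N ⇒ id * N * N ⇒ id * id * N ⇒ id * id * id
  N ⇒ N * N ⇒ id * N ⇒ id * N * N ⇒ id * id * N ⇒ id * id * id

id * id * id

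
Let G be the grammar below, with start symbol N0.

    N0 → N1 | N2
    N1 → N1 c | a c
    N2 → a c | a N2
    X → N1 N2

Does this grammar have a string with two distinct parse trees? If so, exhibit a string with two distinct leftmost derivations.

Witness: a c

Derivation 1: N0 ⇒ N1 ⇒ a c
Derivation 2: N0 ⇒ N2 ⇒ a c

Two distinct leftmost derivations for the same string.

Ambiguous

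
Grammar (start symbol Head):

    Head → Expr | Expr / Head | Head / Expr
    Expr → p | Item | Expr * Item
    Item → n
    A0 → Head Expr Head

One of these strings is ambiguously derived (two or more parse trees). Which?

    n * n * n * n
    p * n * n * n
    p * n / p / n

p * n / p / n

n * n * n * n: 1 tree
p * n * n * n: 1 tree
p * n / p / n: 4 trees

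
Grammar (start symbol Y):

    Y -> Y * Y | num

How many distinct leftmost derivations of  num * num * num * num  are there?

Parse trees for num * num * num * num:
  [Y [Y num] * [Y [Y num] * [Y [Y num] * [Y num]]]]
  [Y [Y num] * [Y [Y [Y num] * [Y num]] * [Y num]]]
  [Y [Y [Y num] * [Y num]] * [Y [Y num] * [Y num]]]
  [Y [Y [Y num] * [Y [Y num] * [Y num]]] * [Y num]]
  [Y [Y [Y [Y num] * [Y num]] * [Y num]] * [Y num]]

5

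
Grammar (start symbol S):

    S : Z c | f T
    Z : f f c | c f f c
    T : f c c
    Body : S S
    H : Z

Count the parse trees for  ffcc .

Parse trees for ffcc:
  [S [Z f f c] c]
  [S f [T f c c]]

2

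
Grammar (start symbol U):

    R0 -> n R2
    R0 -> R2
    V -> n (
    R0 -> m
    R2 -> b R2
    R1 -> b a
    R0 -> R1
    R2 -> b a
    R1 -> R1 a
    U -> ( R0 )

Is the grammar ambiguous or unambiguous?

Witness: ( b a )

Derivation 1: U ⇒ ( R0 ) ⇒ ( R2 ) ⇒ ( b a )
Derivation 2: U ⇒ ( R0 ) ⇒ ( R1 ) ⇒ ( b a )

Two distinct leftmost derivations for the same string.

Ambiguous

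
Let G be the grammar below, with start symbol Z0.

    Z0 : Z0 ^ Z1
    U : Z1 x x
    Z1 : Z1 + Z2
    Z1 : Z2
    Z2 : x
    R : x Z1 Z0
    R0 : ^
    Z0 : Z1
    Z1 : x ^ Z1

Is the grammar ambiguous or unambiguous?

Witness: x ^ x

Derivation 1: Z0 ⇒ Z0 ^ Z1 ⇒ Z1 ^ Z1 ⇒ Z2 ^ Z1 ⇒ x ^ Z1 ⇒ x ^ Z2 ⇒ x ^ x
Derivation 2: Z0 ⇒ Z1 ⇒ x ^ Z1 ⇒ x ^ Z2 ⇒ x ^ x

Two distinct leftmost derivations for the same string.

Ambiguous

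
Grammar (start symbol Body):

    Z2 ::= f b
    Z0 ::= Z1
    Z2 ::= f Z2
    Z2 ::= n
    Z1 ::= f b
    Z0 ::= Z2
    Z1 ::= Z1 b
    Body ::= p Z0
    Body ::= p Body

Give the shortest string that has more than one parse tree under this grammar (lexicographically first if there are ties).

length 2: no string has ≥2 trees
length 3: p f b has 2 parse trees

Two derivations of p f b:
  Body ⇒ p Z0 ⇒ p Z1 ⇒ p f b
  Body ⇒ p Z0 ⇒ p Z2 ⇒ p f b

p f b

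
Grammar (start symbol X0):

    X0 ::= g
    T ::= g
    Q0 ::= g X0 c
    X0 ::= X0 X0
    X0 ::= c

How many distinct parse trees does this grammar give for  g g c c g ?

14

Parse trees for g g c c g (showing first 6 of 14):
  [X0 [X0 g] [X0 [X0 g] [X0 [X0 c] [X0 [X0 c] [X0 g]]]]]
  [X0 [X0 g] [X0 [X0 g] [X0 [X0 [X0 c] [X0 c]] [X0 g]]]]
  [X0 [X0 g] [X0 [X0 [X0 g] [X0 c]] [X0 [X0 c] [X0 g]]]]
  [X0 [X0 g] [X0 [X0 [X0 g] [X0 [X0 c] [X0 c]]] [X0 g]]]
  [X0 [X0 g] [X0 [X0 [X0 [X0 g] [X0 c]] [X0 c]] [X0 g]]]
  [X0 [X0 [X0 g] [X0 g]] [X0 [X0 c] [X0 [X0 c] [X0 g]]]]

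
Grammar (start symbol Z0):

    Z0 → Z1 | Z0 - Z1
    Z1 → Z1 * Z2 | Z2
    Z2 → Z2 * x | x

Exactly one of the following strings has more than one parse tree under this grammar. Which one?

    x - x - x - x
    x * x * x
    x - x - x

x - x - x - x: 1 tree
x * x * x: 4 trees
x - x - x: 1 tree

x * x * x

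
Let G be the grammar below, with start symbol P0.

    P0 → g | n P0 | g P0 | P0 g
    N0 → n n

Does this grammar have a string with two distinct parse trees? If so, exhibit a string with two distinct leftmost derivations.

Ambiguous

Witness: g g

Derivation 1: P0 ⇒ g P0 ⇒ g g
Derivation 2: P0 ⇒ P0 g ⇒ g g

Two distinct leftmost derivations for the same string.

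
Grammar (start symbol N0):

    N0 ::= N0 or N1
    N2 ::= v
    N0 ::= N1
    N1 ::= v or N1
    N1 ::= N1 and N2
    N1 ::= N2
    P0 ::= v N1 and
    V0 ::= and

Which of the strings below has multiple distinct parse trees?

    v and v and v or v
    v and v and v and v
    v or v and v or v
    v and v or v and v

v or v and v or v

v and v and v or v: 1 tree
v and v and v and v: 1 tree
v or v and v or v: 3 trees
v and v or v and v: 1 tree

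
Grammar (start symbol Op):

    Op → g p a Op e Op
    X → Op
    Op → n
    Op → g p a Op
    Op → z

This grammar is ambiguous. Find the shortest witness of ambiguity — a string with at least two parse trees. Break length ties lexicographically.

g p a g p a n e n

length 1: no string has ≥2 trees
length 4: no string has ≥2 trees
length 6: no string has ≥2 trees
length 7: no string has ≥2 trees
length 9: g p a g p a n e n has 2 parse trees

Two derivations of g p a g p a n e n:
  Op ⇒ g p a Op e Op ⇒ g p a g p a Op e Op ⇒ g p a g p a n e Op ⇒ g p a g p a n e n
  Op ⇒ g p a Op ⇒ g p a g p a Op e Op ⇒ g p a g p a n e Op ⇒ g p a g p a n e n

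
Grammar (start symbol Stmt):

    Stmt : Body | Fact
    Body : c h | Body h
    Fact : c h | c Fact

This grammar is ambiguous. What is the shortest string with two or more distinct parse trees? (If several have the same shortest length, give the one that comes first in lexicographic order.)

c h

length 2: c h has 2 parse trees

Two derivations of c h:
  Stmt ⇒ Body ⇒ c h
  Stmt ⇒ Fact ⇒ c h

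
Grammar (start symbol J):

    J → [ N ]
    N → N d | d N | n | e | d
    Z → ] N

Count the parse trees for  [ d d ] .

Parse trees for [ d d ]:
  [J [ [N [N d] d] ]]
  [J [ [N d [N d]] ]]

2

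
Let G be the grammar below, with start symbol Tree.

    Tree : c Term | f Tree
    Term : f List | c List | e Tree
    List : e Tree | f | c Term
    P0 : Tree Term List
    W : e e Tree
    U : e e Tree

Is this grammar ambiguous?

(P0, W, U are unreachable from Tree, so their rules don't affect L(Tree).) Each reachable nonterminal has at most one production per leading terminal, and all productions are right-linear; the derivation is determined token-by-token.

Unambiguous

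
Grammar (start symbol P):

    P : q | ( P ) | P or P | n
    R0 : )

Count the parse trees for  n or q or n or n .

Parse trees for n or q or n or n:
  [P [P n] or [P [P q] or [P [P n] or [P n]]]]
  [P [P n] or [P [P [P q] or [P n]] or [P n]]]
  [P [P [P n] or [P q]] or [P [P n] or [P n]]]
  [P [P [P n] or [P [P q] or [P n]]] or [P n]]
  [P [P [P [P n] or [P q]] or [P n]] or [P n]]

5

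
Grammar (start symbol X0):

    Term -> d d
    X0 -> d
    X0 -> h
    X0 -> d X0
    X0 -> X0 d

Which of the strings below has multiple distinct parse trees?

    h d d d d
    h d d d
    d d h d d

d d h d d

h d d d d: 1 tree
h d d d: 1 tree
d d h d d: 6 trees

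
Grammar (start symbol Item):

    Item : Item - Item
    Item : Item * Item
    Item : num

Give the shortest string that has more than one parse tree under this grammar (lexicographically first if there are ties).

length 1: no string has ≥2 trees
length 3: no string has ≥2 trees
length 5: num * num * num has 2 parse trees

Two derivations of num * num * num:
  Item ⇒ Item * Item ⇒ Item * Item * Item ⇒ num * Item * Item ⇒ num * num * Item ⇒ num * num * num
  Item ⇒ Item * Item ⇒ num * Item ⇒ num * Item * Item ⇒ num * num * Item ⇒ num * num * num

num * num * num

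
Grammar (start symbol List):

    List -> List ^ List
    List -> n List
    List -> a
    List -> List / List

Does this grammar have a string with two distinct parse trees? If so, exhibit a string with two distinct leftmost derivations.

Ambiguous

Witness: n a / a

Derivation 1: List ⇒ n List ⇒ n List / List ⇒ n a / List ⇒ n a / a
Derivation 2: List ⇒ List / List ⇒ n List / List ⇒ n a / List ⇒ n a / a

Two distinct leftmost derivations for the same string.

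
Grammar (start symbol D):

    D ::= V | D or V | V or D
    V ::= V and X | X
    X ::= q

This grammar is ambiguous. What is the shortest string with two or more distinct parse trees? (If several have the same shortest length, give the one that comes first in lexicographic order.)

q or q

length 1: no string has ≥2 trees
length 3: q or q has 2 parse trees

Two derivations of q or q:
  D ⇒ D or V ⇒ V or V ⇒ X or V ⇒ q or V ⇒ q or X ⇒ q or q
  D ⇒ V or D ⇒ X or D ⇒ q or D ⇒ q or V ⇒ q or X ⇒ q or q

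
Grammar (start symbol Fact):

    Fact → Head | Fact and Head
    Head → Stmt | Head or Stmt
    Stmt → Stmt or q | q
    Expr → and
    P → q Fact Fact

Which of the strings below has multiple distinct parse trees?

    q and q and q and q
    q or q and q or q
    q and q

q or q and q or q

q and q and q and q: 1 tree
q or q and q or q: 4 trees
q and q: 1 tree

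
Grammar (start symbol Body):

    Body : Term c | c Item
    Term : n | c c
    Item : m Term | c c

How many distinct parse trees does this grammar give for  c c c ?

2

Parse trees for c c c:
  [Body [Term c c] c]
  [Body c [Item c c]]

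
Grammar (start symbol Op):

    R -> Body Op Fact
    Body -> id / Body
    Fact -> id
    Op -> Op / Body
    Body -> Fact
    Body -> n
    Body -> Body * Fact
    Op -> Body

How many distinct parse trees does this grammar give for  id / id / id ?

4

Parse trees for id / id / id:
  [Op [Op [Body [Fact id]]] / [Body id / [Body [Fact id]]]]
  [Op [Op [Op [Body [Fact id]]] / [Body [Fact id]]] / [Body [Fact id]]]
  [Op [Op [Body id / [Body [Fact id]]]] / [Body [Fact id]]]
  [Op [Body id / [Body id / [Body [Fact id]]]]]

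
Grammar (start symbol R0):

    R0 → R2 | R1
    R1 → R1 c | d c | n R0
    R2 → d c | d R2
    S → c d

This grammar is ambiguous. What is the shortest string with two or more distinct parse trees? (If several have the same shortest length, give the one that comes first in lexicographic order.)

length 2: d c has 2 parse trees

Two derivations of d c:
  R0 ⇒ R2 ⇒ d c
  R0 ⇒ R1 ⇒ d c

d c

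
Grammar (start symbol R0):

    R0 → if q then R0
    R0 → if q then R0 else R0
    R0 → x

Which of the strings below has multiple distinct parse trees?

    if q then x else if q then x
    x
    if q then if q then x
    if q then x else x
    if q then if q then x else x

if q then if q then x else x

if q then x else if q then x: 1 tree
x: 1 tree
if q then if q then x: 1 tree
if q then x else x: 1 tree
if q then if q then x else x: 2 trees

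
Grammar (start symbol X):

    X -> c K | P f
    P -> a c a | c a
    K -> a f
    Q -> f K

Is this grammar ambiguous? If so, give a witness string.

Witness: c a f

Derivation 1: X ⇒ c K ⇒ c a f
Derivation 2: X ⇒ P f ⇒ c a f

Two distinct leftmost derivations for the same string.

Ambiguous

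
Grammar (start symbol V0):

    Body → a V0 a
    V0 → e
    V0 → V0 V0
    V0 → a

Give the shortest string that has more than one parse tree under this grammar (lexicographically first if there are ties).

length 1: no string has ≥2 trees
length 2: no string has ≥2 trees
length 3: a a a has 2 parse trees

Two derivations of a a a:
  V0 ⇒ V0 V0 ⇒ V0 V0 V0 ⇒ a V0 V0 ⇒ a a V0 ⇒ a a a
  V0 ⇒ V0 V0 ⇒ a V0 ⇒ a V0 V0 ⇒ a a V0 ⇒ a a a

a a a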